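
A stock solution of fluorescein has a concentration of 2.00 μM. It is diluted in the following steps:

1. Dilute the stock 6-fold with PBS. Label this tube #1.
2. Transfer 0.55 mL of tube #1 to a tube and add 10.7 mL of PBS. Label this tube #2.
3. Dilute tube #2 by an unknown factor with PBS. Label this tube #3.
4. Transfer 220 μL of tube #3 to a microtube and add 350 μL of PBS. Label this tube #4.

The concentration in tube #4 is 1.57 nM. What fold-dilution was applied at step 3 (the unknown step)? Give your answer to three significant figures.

Step 1: 6-fold → factor 6
Step 2: 0.55 mL + 10.7 mL = 11.25 mL total → factor 11.25/0.55 = 20.455
Step 3: unknown factor x
Step 4: 220 μL + 350 μL = 570 μL total → factor 570/220 = 2.5909
Product of known-step factors = 317.98
Overall factor = 2.00 μM / (1.57 nM) = 1273.9
x = 1273.9 / 317.98 = 4.01

4.01-fold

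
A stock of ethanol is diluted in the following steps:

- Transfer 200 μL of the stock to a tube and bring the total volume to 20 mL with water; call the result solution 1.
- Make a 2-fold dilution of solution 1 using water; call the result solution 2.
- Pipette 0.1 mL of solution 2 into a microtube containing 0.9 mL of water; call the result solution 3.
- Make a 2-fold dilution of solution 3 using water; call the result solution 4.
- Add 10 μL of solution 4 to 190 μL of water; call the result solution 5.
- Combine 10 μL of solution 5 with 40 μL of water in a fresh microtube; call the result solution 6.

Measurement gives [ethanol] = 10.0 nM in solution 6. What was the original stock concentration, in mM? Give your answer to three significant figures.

Step 1: 200 μL brought to 20 mL → factor 20000/200 = 100
Step 2: 2-fold → factor 2
Step 3: 0.1 mL + 0.9 mL = 1 mL total → factor 1/0.1 = 10
Step 4: 2-fold → factor 2
Step 5: 10 μL + 190 μL = 200 μL total → factor 200/10 = 20
Step 6: 10 μL + 40 μL = 50 μL total → factor 50/10 = 5
Overall dilution factor = 100 × 2 × 10 × 2 × 20 × 5 = 4 × 10^5
Stock = 10.0 nM × 4 × 10^5 = 4.000 × 10^6 nM = 4.00 mM

4.00 mM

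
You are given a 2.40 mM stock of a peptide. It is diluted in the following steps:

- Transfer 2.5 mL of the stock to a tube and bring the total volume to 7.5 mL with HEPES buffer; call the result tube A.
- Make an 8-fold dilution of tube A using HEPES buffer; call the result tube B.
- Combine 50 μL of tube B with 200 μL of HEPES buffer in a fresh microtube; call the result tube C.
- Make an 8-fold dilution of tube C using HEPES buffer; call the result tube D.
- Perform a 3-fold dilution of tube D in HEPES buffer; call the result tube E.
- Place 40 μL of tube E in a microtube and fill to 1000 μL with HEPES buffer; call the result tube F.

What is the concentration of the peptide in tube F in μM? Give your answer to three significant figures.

0.0333 μM

Step 1: 2.5 mL brought to 7.5 mL → factor 7.5/2.5 = 3
Step 2: 8-fold → factor 8
Step 3: 50 μL + 200 μL = 250 μL total → factor 250/50 = 5
Step 4: 8-fold → factor 8
Step 5: 3-fold → factor 3
Step 6: 40 μL brought to 1000 μL → factor 1000/40 = 25
Overall dilution factor = 3 × 8 × 5 × 8 × 3 × 25 = 72000
Final = 2.40 mM / 72000 = 3.333 × 10^-5 mM = 0.0333 μM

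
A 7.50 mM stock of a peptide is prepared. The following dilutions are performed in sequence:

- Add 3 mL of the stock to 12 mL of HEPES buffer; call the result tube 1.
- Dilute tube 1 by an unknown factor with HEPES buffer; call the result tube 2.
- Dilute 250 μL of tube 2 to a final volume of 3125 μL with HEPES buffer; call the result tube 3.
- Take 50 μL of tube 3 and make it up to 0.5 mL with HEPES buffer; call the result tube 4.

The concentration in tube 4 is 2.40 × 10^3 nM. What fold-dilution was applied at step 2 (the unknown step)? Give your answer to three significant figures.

Step 1: 3 mL + 12 mL = 15 mL total → factor 15/3 = 5
Step 2: unknown factor x
Step 3: 250 μL brought to 3125 μL → factor 3125/250 = 12.5
Step 4: 50 μL brought to 0.5 mL → factor 500/50 = 10
Product of known-step factors = 625
Overall factor = 7.50 mM / (2.40 × 10^3 nM) = 3125
x = 3125 / 625 = 5.00

5.00-fold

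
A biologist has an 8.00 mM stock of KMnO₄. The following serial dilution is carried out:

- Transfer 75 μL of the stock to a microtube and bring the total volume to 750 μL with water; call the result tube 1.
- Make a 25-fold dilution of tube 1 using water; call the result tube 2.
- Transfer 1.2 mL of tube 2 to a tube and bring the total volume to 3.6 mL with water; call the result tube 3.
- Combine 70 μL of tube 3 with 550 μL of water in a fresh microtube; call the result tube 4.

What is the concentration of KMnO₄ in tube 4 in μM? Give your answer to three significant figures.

1.20 μM

Step 1: 75 μL brought to 750 μL → factor 750/75 = 10
Step 2: 25-fold → factor 25
Step 3: 1.2 mL brought to 3.6 mL → factor 3.6/1.2 = 3
Step 4: 70 μL + 550 μL = 620 μL total → factor 620/70 = 8.8571
Overall dilution factor = 10 × 25 × 3 × 8.8571 = 6642.9
Final = 8.00 mM / 6642.9 = 0.001204 mM = 1.20 μM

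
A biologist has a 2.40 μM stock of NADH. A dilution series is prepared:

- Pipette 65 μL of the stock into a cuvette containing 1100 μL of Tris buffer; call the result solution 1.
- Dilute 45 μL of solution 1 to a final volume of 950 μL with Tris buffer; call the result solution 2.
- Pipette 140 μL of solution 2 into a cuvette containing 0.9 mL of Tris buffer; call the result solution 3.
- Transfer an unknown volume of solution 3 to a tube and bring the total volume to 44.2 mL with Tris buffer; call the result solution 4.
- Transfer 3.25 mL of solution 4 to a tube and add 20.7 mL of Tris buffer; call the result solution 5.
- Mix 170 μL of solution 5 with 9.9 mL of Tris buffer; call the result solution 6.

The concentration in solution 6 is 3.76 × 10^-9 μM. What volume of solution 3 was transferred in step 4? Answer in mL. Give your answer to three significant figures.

Step 1: 65 μL + 1100 μL = 1165 μL total → factor 1165/65 = 17.923
Step 2: 45 μL brought to 950 μL → factor 950/45 = 21.111
Step 3: 140 μL + 0.9 mL = 1040 μL total → factor 1040/140 = 7.4286
Step 4: v brought to 44.2 mL → factor = 44.2 mL/v
Step 5: 3.25 mL + 20.7 mL = 23.95 mL total → factor 23.95/3.25 = 7.3692
Step 6: 170 μL + 9.9 mL = 10070 μL total → factor 10070/170 = 59.235
Product of known-step factors = 1.227 × 10^6
Overall factor = 2.40 μM / (3.76 × 10^-9 μM) = 6.383 × 10^8
Step-4 factor = 6.383 × 10^8 / 1.227 × 10^6 = 520.23
v = 44.2 mL / 520.23 = 0.0850 mL

0.0850 mL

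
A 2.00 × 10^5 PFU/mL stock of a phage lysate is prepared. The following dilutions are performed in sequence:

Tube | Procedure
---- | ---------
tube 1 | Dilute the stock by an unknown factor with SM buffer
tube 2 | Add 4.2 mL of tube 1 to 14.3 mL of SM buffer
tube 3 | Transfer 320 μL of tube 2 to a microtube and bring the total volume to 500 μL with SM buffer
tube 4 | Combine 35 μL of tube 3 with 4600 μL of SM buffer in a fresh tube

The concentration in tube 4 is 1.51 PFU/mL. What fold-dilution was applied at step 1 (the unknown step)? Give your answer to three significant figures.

Step 1: unknown factor x
Step 2: 4.2 mL + 14.3 mL = 18.5 mL total → factor 18.5/4.2 = 4.4048
Step 3: 320 μL brought to 500 μL → factor 500/320 = 1.5625
Step 4: 35 μL + 4600 μL = 4635 μL total → factor 4635/35 = 132.43
Product of known-step factors = 911.43
Overall factor = 2.00 × 10^5 PFU/mL / (1.51 PFU/mL) = 1.3245 × 10^5
x = 1.3245 × 10^5 / 911.43 = 145

145-fold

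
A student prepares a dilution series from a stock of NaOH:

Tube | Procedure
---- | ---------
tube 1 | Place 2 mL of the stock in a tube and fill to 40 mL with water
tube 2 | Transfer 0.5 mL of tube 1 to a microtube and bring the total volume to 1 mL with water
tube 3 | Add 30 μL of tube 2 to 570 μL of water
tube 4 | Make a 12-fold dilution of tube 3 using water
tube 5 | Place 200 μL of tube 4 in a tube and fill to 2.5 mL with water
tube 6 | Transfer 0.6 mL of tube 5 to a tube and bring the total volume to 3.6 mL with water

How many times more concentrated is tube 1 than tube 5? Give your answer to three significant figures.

6.00 × 10^3

Step 1: 2 mL brought to 40 mL → factor 40/2 = 20
Step 2: 0.5 mL brought to 1 mL → factor 1/0.5 = 2
Step 3: 30 μL + 570 μL = 600 μL total → factor 600/30 = 20
Step 4: 12-fold → factor 12
Step 5: 200 μL brought to 2.5 mL → factor 2500/200 = 12.5
Dilution factor to tube 1 = 20; to tube 5 = 1.2 × 10^5
[tube 1]/[tube 5] = (factor to tube 5)/(factor to tube 1) = 1.2 × 10^5/20 = 6.00 × 10^3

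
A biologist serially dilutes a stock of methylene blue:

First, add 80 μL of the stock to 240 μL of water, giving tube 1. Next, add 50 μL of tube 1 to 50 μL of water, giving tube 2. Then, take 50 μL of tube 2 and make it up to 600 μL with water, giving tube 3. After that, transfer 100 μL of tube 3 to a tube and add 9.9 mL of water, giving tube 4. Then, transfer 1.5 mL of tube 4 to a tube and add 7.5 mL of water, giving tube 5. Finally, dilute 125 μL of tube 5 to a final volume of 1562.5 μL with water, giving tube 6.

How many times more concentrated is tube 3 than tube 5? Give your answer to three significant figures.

600

Step 1: 80 μL + 240 μL = 320 μL total → factor 320/80 = 4
Step 2: 50 μL + 50 μL = 100 μL total → factor 100/50 = 2
Step 3: 50 μL brought to 600 μL → factor 600/50 = 12
Step 4: 100 μL + 9.9 mL = 10000 μL total → factor 10000/100 = 100
Step 5: 1.5 mL + 7.5 mL = 9 mL total → factor 9/1.5 = 6
Dilution factor to tube 3 = 96; to tube 5 = 57600
[tube 3]/[tube 5] = (factor to tube 5)/(factor to tube 3) = 57600/96 = 600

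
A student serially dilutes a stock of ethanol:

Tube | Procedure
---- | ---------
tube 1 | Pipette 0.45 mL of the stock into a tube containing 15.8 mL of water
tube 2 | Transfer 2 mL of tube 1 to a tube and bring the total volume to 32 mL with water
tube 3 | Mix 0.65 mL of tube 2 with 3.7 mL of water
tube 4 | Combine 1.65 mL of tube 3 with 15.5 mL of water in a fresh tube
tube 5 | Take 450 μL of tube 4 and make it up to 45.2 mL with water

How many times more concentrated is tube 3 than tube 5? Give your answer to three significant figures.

Step 1: 0.45 mL + 15.8 mL = 16.25 mL total → factor 16.25/0.45 = 36.111
Step 2: 2 mL brought to 32 mL → factor 32/2 = 16
Step 3: 0.65 mL + 3.7 mL = 4.35 mL total → factor 4.35/0.65 = 6.6923
Step 4: 1.65 mL + 15.5 mL = 17.15 mL total → factor 17.15/1.65 = 10.394
Step 5: 450 μL brought to 45.2 mL → factor 45200/450 = 100.44
Dilution factor to tube 3 = 3866.7; to tube 5 = 4.0369 × 10^6
[tube 3]/[tube 5] = (factor to tube 5)/(factor to tube 3) = 4.0369 × 10^6/3866.7 = 1.04 × 10^3

1.04 × 10^3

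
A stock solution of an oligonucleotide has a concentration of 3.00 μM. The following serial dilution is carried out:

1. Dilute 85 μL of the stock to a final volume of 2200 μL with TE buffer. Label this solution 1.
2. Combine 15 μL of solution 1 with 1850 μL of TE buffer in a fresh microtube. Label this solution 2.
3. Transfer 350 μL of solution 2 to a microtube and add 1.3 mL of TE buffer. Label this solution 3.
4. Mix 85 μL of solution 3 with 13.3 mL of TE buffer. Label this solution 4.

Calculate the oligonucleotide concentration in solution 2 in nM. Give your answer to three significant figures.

0.932 nM

Step 1: 85 μL brought to 2200 μL → factor 2200/85 = 25.882
Step 2: 15 μL + 1850 μL = 1865 μL total → factor 1865/15 = 124.33
Dilution factor through solution 2 = 25.882 × 124.33 = 3218
[solution 2] = 3.00 μM / 3218 = 0.0009322 μM = 0.932 nM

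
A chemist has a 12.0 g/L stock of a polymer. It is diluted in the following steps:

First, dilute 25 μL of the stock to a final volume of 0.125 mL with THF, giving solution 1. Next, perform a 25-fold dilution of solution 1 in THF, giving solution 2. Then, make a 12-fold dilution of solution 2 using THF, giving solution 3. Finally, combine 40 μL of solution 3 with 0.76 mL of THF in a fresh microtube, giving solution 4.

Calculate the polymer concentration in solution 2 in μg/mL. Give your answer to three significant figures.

Step 1: 25 μL brought to 0.125 mL → factor 125/25 = 5
Step 2: 25-fold → factor 25
Dilution factor through solution 2 = 5 × 25 = 125
[solution 2] = 12.0 g/L / 125 = 0.09600 g/L = 96.0 μg/mL

96.0 μg/mL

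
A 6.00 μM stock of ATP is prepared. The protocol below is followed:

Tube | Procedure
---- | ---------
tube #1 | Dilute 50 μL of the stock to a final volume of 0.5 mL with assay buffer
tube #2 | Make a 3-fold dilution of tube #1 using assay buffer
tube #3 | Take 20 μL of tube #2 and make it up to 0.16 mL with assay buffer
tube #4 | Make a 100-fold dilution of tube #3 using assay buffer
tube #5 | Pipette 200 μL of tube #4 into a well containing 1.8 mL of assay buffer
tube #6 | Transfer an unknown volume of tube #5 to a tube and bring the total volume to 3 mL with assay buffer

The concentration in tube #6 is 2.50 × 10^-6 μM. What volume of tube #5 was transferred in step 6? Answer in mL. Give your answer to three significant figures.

0.300 mL

Step 1: 50 μL brought to 0.5 mL → factor 500/50 = 10
Step 2: 3-fold → factor 3
Step 3: 20 μL brought to 0.16 mL → factor 160/20 = 8
Step 4: 100-fold → factor 100
Step 5: 200 μL + 1.8 mL = 2000 μL total → factor 2000/200 = 10
Step 6: v brought to 3 mL → factor = 3 mL/v
Product of known-step factors = 2.4 × 10^5
Overall factor = 6.00 μM / (2.50 × 10^-6 μM) = 2.4 × 10^6
Step-6 factor = 2.4 × 10^6 / 2.4 × 10^5 = 10
v = 3 mL / 10 = 0.300 mL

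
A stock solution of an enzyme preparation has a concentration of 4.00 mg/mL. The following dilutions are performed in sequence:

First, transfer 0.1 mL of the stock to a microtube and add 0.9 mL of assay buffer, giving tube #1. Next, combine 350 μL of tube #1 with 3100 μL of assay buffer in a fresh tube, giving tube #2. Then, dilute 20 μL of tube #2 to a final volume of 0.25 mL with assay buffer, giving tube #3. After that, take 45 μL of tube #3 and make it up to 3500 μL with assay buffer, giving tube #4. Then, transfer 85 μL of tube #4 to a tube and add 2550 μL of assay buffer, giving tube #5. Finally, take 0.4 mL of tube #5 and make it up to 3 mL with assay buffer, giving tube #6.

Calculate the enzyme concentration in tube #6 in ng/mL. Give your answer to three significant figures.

Step 1: 0.1 mL + 0.9 mL = 1 mL total → factor 1/0.1 = 10
Step 2: 350 μL + 3100 μL = 3450 μL total → factor 3450/350 = 9.8571
Step 3: 20 μL brought to 0.25 mL → factor 250/20 = 12.5
Step 4: 45 μL brought to 3500 μL → factor 3500/45 = 77.778
Step 5: 85 μL + 2550 μL = 2635 μL total → factor 2635/85 = 31
Step 6: 0.4 mL brought to 3 mL → factor 3/0.4 = 7.5
Dilution factor through tube #6 = 10 × 9.8571 × 12.5 × 77.778 × 31 × 7.5 = 2.2281 × 10^7
[tube #6] = 4.00 mg/mL / 2.2281 × 10^7 = 1.795 × 10^-7 mg/mL = 0.180 ng/mL

0.180 ng/mL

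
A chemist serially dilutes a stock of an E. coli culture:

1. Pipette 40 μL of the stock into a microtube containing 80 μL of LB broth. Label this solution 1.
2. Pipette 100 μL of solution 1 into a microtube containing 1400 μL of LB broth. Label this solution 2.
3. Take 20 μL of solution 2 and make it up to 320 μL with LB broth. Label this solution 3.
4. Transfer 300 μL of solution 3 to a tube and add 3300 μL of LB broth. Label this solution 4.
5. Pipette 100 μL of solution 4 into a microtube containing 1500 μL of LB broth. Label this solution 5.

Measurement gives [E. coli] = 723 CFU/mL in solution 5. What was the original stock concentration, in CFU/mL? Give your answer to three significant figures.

Step 1: 40 μL + 80 μL = 120 μL total → factor 120/40 = 3
Step 2: 100 μL + 1400 μL = 1500 μL total → factor 1500/100 = 15
Step 3: 20 μL brought to 320 μL → factor 320/20 = 16
Step 4: 300 μL + 3300 μL = 3600 μL total → factor 3600/300 = 12
Step 5: 100 μL + 1500 μL = 1600 μL total → factor 1600/100 = 16
Overall dilution factor = 3 × 15 × 16 × 12 × 16 = 1.3824 × 10^5
Stock = 723 CFU/mL × 1.3824 × 10^5 = 9.99 × 10^7 CFU/mL

9.99 × 10^7 CFU/mL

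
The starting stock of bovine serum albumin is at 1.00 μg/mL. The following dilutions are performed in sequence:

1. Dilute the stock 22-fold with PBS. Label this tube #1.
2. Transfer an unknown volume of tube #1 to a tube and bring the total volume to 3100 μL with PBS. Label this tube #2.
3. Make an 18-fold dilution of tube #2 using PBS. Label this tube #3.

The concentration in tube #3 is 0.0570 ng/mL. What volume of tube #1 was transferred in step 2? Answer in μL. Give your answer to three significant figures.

70.0 μL

Step 1: 22-fold → factor 22
Step 2: v brought to 3100 μL → factor = 3100 μL/v
Step 3: 18-fold → factor 18
Product of known-step factors = 396
Overall factor = 1.00 μg/mL / (0.0570 ng/mL) = 17544
Step-2 factor = 17544 / 396 = 44.303
v = 3100 μL / 44.303 = 70.0 μL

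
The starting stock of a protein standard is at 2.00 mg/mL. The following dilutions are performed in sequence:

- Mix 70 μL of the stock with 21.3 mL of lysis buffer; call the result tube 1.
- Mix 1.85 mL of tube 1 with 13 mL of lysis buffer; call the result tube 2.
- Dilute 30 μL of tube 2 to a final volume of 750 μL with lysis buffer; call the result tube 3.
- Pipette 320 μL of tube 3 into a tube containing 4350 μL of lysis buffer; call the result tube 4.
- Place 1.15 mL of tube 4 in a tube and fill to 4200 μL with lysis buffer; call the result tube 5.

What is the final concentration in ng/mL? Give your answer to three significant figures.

0.613 ng/mL

Step 1: 70 μL + 21.3 mL = 21370 μL total → factor 21370/70 = 305.29
Step 2: 1.85 mL + 13 mL = 14.85 mL total → factor 14.85/1.85 = 8.027
Step 3: 30 μL brought to 750 μL → factor 750/30 = 25
Step 4: 320 μL + 4350 μL = 4670 μL total → factor 4670/320 = 14.594
Step 5: 1.15 mL brought to 4200 μL → factor 4.2/1.15 = 3.6522
Overall dilution factor = 305.29 × 8.027 × 25 × 14.594 × 3.6522 = 3.2653 × 10^6
Final = 2.00 mg/mL / 3.2653 × 10^6 = 6.125 × 10^-7 mg/mL = 0.613 ng/mL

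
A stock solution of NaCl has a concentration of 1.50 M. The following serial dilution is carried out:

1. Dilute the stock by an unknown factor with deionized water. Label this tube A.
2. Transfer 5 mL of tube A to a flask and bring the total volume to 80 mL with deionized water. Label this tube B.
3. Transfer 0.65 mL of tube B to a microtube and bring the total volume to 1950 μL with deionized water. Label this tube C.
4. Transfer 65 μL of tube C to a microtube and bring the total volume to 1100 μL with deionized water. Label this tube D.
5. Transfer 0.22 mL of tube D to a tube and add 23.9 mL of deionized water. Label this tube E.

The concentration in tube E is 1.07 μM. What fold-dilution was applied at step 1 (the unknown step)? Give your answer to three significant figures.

Step 1: unknown factor x
Step 2: 5 mL brought to 80 mL → factor 80/5 = 16
Step 3: 0.65 mL brought to 1950 μL → factor 1.95/0.65 = 3
Step 4: 65 μL brought to 1100 μL → factor 1100/65 = 16.923
Step 5: 0.22 mL + 23.9 mL = 24.12 mL total → factor 24.12/0.22 = 109.64
Product of known-step factors = 89058
Overall factor = 1.50 M / (1.07 μM) = 1.4019 × 10^6
x = 1.4019 × 10^6 / 89058 = 15.7

15.7-fold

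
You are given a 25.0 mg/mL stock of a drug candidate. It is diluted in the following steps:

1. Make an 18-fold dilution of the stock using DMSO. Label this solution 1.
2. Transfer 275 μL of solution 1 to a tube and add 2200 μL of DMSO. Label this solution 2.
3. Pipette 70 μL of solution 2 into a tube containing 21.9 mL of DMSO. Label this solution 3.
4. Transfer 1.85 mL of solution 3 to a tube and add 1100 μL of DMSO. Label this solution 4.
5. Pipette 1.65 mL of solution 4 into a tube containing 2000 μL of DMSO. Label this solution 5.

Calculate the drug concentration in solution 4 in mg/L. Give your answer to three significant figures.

Step 1: 18-fold → factor 18
Step 2: 275 μL + 2200 μL = 2475 μL total → factor 2475/275 = 9
Step 3: 70 μL + 21.9 mL = 21970 μL total → factor 21970/70 = 313.86
Step 4: 1.85 mL + 1100 μL = 2.95 mL total → factor 2.95/1.85 = 1.5946
Dilution factor through solution 4 = 18 × 9 × 313.86 × 1.5946 = 81077
[solution 4] = 25.0 mg/mL / 81077 = 0.0003083 mg/mL = 0.308 mg/L

0.308 mg/L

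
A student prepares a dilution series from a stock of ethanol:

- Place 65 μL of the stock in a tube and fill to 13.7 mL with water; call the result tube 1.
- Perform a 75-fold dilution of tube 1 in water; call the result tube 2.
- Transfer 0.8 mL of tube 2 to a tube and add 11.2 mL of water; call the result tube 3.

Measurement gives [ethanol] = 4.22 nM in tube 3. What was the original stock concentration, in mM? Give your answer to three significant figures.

1.00 mM

Step 1: 65 μL brought to 13.7 mL → factor 13700/65 = 210.77
Step 2: 75-fold → factor 75
Step 3: 0.8 mL + 11.2 mL = 12 mL total → factor 12/0.8 = 15
Overall dilution factor = 210.77 × 75 × 15 = 2.3712 × 10^5
Stock = 4.22 nM × 2.3712 × 10^5 = 1.001 × 10^6 nM = 1.00 mM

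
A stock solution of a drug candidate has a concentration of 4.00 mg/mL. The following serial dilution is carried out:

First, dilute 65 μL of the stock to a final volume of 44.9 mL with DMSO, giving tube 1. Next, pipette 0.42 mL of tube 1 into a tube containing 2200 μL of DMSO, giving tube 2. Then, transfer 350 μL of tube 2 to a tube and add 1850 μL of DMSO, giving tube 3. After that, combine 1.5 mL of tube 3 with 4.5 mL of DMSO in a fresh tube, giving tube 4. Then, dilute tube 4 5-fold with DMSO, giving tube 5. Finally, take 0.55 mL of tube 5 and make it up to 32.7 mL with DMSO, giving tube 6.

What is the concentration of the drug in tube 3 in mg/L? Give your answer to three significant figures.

0.148 mg/L

Step 1: 65 μL brought to 44.9 mL → factor 44900/65 = 690.77
Step 2: 0.42 mL + 2200 μL = 2.62 mL total → factor 2.62/0.42 = 6.2381
Step 3: 350 μL + 1850 μL = 2200 μL total → factor 2200/350 = 6.2857
Dilution factor through tube 3 = 690.77 × 6.2381 × 6.2857 = 27086
[tube 3] = 4.00 mg/mL / 27086 = 0.0001477 mg/mL = 0.148 mg/L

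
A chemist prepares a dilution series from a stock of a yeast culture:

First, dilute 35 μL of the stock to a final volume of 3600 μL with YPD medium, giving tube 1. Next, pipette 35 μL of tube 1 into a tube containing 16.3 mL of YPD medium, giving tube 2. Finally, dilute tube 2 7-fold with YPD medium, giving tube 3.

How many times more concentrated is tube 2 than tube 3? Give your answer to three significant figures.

Step 1: 35 μL brought to 3600 μL → factor 3600/35 = 102.86
Step 2: 35 μL + 16.3 mL = 16335 μL total → factor 16335/35 = 466.71
Step 3: 7-fold → factor 7
Dilution factor to tube 2 = 48005; to tube 3 = 3.3603 × 10^5
[tube 2]/[tube 3] = (factor to tube 3)/(factor to tube 2) = 3.3603 × 10^5/48005 = 7.00

7.00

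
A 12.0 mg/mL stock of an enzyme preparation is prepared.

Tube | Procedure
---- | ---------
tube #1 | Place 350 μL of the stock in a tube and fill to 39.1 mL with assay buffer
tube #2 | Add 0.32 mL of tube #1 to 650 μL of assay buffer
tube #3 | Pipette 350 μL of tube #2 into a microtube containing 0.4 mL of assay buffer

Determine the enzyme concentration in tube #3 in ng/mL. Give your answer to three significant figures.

Step 1: 350 μL brought to 39.1 mL → factor 39100/350 = 111.71
Step 2: 0.32 mL + 650 μL = 0.97 mL total → factor 0.97/0.32 = 3.0312
Step 3: 350 μL + 0.4 mL = 750 μL total → factor 750/350 = 2.1429
Overall dilution factor = 111.71 × 3.0312 × 2.1429 = 725.64
Final = 12.0 mg/mL / 725.64 = 0.01654 mg/mL = 1.65 × 10^4 ng/mL

1.65 × 10^4 ng/mL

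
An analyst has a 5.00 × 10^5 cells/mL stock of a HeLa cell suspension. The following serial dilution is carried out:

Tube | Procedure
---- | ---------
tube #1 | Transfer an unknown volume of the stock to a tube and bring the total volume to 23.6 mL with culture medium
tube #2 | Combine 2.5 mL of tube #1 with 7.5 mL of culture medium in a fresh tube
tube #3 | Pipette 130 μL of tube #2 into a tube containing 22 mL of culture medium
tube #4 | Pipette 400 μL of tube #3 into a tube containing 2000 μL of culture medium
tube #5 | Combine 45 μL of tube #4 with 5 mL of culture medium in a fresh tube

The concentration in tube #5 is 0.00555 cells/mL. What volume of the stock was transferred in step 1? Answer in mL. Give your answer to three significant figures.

0.120 mL

Step 1: v brought to 23.6 mL → factor = 23.6 mL/v
Step 2: 2.5 mL + 7.5 mL = 10 mL total → factor 10/2.5 = 4
Step 3: 130 μL + 22 mL = 22130 μL total → factor 22130/130 = 170.23
Step 4: 400 μL + 2000 μL = 2400 μL total → factor 2400/400 = 6
Step 5: 45 μL + 5 mL = 5045 μL total → factor 5045/45 = 112.11
Product of known-step factors = 4.5803 × 10^5
Overall factor = 5.00 × 10^5 cells/mL / (0.00555 cells/mL) = 9.009 × 10^7
Step-1 factor = 9.009 × 10^7 / 4.5803 × 10^5 = 196.69
v = 23.6 mL / 196.69 = 0.120 mL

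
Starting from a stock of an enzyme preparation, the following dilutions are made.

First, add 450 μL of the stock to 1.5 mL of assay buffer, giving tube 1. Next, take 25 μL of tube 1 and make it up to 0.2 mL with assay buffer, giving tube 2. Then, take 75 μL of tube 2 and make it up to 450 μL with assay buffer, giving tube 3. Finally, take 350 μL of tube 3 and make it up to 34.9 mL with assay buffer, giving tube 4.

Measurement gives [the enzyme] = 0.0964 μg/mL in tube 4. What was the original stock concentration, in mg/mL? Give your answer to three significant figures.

Step 1: 450 μL + 1.5 mL = 1950 μL total → factor 1950/450 = 4.3333
Step 2: 25 μL brought to 0.2 mL → factor 200/25 = 8
Step 3: 75 μL brought to 450 μL → factor 450/75 = 6
Step 4: 350 μL brought to 34.9 mL → factor 34900/350 = 99.714
Overall dilution factor = 4.3333 × 8 × 6 × 99.714 = 20741
Stock = 0.0964 μg/mL × 20741 = 1999 μg/mL = 2.00 mg/mL

2.00 mg/mL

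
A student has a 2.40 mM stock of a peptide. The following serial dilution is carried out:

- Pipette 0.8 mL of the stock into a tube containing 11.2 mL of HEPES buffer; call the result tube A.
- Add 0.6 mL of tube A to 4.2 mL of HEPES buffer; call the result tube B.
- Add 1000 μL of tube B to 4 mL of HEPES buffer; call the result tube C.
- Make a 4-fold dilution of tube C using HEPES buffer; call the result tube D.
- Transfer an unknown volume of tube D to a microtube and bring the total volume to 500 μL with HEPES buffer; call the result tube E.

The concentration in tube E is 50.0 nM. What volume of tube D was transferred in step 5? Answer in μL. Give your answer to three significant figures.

Step 1: 0.8 mL + 11.2 mL = 12 mL total → factor 12/0.8 = 15
Step 2: 0.6 mL + 4.2 mL = 4.8 mL total → factor 4.8/0.6 = 8
Step 3: 1000 μL + 4 mL = 5000 μL total → factor 5000/1000 = 5
Step 4: 4-fold → factor 4
Step 5: v brought to 500 μL → factor = 500 μL/v
Product of known-step factors = 2400
Overall factor = 2.40 mM / (50.0 nM) = 48000
Step-5 factor = 48000 / 2400 = 20
v = 500 μL / 20 = 25.0 μL

25.0 μL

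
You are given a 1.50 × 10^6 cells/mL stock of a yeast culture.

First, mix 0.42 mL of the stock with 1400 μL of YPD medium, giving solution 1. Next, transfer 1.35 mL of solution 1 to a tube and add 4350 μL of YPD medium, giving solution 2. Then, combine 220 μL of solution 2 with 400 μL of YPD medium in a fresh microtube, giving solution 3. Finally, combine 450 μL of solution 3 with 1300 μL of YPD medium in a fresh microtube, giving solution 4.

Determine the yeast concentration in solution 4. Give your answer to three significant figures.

7.48 × 10^3 cells/mL

Step 1: 0.42 mL + 1400 μL = 1.82 mL total → factor 1.82/0.42 = 4.3333
Step 2: 1.35 mL + 4350 μL = 5.7 mL total → factor 5.7/1.35 = 4.2222
Step 3: 220 μL + 400 μL = 620 μL total → factor 620/220 = 2.8182
Step 4: 450 μL + 1300 μL = 1750 μL total → factor 1750/450 = 3.8889
Overall dilution factor = 4.3333 × 4.2222 × 2.8182 × 3.8889 = 200.52
Final = 1.50 × 10^6 cells/mL / 200.52 = 7.48 × 10^3 cells/mL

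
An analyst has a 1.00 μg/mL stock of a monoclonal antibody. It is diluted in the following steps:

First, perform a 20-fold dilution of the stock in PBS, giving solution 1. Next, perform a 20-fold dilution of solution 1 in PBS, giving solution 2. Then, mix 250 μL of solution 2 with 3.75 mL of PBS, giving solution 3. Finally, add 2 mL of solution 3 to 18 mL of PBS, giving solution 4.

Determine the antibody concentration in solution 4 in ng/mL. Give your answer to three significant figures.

Step 1: 20-fold → factor 20
Step 2: 20-fold → factor 20
Step 3: 250 μL + 3.75 mL = 4000 μL total → factor 4000/250 = 16
Step 4: 2 mL + 18 mL = 20 mL total → factor 20/2 = 10
Overall dilution factor = 20 × 20 × 16 × 10 = 64000
Final = 1.00 μg/mL / 64000 = 1.563 × 10^-5 μg/mL = 0.0156 ng/mL

0.0156 ng/mL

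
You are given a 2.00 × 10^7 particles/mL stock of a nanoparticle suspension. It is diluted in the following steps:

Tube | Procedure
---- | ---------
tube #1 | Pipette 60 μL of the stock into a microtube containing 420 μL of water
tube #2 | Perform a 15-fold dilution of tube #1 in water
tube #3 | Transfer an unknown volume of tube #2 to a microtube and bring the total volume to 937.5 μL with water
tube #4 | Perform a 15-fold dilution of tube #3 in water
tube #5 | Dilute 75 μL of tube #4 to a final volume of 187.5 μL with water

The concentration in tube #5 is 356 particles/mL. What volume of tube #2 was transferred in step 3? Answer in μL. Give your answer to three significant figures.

75.1 μL

Step 1: 60 μL + 420 μL = 480 μL total → factor 480/60 = 8
Step 2: 15-fold → factor 15
Step 3: v brought to 937.5 μL → factor = 937.5 μL/v
Step 4: 15-fold → factor 15
Step 5: 75 μL brought to 187.5 μL → factor 187.5/75 = 2.5
Product of known-step factors = 4500
Overall factor = 2.00 × 10^7 particles/mL / (356 particles/mL) = 56180
Step-3 factor = 56180 / 4500 = 12.484
v = 937.5 μL / 12.484 = 75.1 μL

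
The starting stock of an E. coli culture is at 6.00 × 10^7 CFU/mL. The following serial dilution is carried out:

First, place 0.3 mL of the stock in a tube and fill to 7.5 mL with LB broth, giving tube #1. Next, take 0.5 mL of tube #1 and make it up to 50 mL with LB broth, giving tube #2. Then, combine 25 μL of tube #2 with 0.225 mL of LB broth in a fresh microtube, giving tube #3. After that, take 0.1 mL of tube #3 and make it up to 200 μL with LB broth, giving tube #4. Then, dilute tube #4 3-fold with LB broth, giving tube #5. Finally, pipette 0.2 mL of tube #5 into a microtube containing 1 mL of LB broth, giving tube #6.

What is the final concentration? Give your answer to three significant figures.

Step 1: 0.3 mL brought to 7.5 mL → factor 7.5/0.3 = 25
Step 2: 0.5 mL brought to 50 mL → factor 50/0.5 = 100
Step 3: 25 μL + 0.225 mL = 250 μL total → factor 250/25 = 10
Step 4: 0.1 mL brought to 200 μL → factor 0.2/0.1 = 2
Step 5: 3-fold → factor 3
Step 6: 0.2 mL + 1 mL = 1.2 mL total → factor 1.2/0.2 = 6
Overall dilution factor = 25 × 100 × 10 × 2 × 3 × 6 = 9 × 10^5
Final = 6.00 × 10^7 CFU/mL / 9 × 10^5 = 66.7 CFU/mL

66.7 CFU/mL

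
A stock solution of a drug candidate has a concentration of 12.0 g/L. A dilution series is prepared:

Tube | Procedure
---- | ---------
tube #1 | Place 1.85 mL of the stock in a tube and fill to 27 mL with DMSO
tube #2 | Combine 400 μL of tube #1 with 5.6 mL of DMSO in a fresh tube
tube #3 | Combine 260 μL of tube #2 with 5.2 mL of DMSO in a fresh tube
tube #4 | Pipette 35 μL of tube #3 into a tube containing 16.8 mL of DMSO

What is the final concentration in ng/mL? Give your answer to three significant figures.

5.43 ng/mL

Step 1: 1.85 mL brought to 27 mL → factor 27/1.85 = 14.595
Step 2: 400 μL + 5.6 mL = 6000 μL total → factor 6000/400 = 15
Step 3: 260 μL + 5.2 mL = 5460 μL total → factor 5460/260 = 21
Step 4: 35 μL + 16.8 mL = 16835 μL total → factor 16835/35 = 481
Overall dilution factor = 14.595 × 15 × 21 × 481 = 2.2113 × 10^6
Final = 12.0 g/L / 2.2113 × 10^6 = 5.427 × 10^-6 g/L = 5.43 ng/mL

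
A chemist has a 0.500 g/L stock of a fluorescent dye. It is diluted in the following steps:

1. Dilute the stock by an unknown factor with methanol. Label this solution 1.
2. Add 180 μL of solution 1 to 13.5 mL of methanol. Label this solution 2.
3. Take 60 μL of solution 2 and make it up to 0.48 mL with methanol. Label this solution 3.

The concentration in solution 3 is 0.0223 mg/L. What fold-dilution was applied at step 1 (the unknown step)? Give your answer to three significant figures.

Step 1: unknown factor x
Step 2: 180 μL + 13.5 mL = 13680 μL total → factor 13680/180 = 76
Step 3: 60 μL brought to 0.48 mL → factor 480/60 = 8
Product of known-step factors = 608
Overall factor = 0.500 g/L / (0.0223 mg/L) = 22422
x = 22422 / 608 = 36.9

36.9-fold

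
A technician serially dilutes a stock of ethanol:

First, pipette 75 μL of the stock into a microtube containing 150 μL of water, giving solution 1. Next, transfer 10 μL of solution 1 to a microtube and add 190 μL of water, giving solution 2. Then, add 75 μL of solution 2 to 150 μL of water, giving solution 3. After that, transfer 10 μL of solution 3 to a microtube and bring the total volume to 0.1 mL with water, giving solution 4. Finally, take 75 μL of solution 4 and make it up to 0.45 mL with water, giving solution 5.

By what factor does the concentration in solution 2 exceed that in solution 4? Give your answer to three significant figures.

30.0

Step 1: 75 μL + 150 μL = 225 μL total → factor 225/75 = 3
Step 2: 10 μL + 190 μL = 200 μL total → factor 200/10 = 20
Step 3: 75 μL + 150 μL = 225 μL total → factor 225/75 = 3
Step 4: 10 μL brought to 0.1 mL → factor 100/10 = 10
Dilution factor to solution 2 = 60; to solution 4 = 1800
[solution 2]/[solution 4] = (factor to solution 4)/(factor to solution 2) = 1800/60 = 30.0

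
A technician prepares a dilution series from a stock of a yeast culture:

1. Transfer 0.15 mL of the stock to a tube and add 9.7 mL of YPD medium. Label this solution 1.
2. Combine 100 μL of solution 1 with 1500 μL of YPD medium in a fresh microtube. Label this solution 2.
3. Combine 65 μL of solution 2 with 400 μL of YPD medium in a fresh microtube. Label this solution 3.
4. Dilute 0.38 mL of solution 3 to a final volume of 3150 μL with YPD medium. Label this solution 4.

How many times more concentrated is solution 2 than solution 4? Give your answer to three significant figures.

Step 1: 0.15 mL + 9.7 mL = 9.85 mL total → factor 9.85/0.15 = 65.667
Step 2: 100 μL + 1500 μL = 1600 μL total → factor 1600/100 = 16
Step 3: 65 μL + 400 μL = 465 μL total → factor 465/65 = 7.1538
Step 4: 0.38 mL brought to 3150 μL → factor 3.15/0.38 = 8.2895
Dilution factor to solution 2 = 1050.7; to solution 4 = 62306
[solution 2]/[solution 4] = (factor to solution 4)/(factor to solution 2) = 62306/1050.7 = 59.3

59.3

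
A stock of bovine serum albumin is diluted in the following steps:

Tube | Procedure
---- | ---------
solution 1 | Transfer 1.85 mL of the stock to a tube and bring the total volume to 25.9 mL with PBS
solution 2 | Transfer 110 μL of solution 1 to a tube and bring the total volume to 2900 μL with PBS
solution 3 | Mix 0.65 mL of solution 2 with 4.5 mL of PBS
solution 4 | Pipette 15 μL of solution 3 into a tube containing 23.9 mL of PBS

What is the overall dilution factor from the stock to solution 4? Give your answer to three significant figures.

4.66 × 10^6

Step 1: 1.85 mL brought to 25.9 mL → factor 25.9/1.85 = 14
Step 2: 110 μL brought to 2900 μL → factor 2900/110 = 26.364
Step 3: 0.65 mL + 4.5 mL = 5.15 mL total → factor 5.15/0.65 = 7.9231
Step 4: 15 μL + 23.9 mL = 23915 μL total → factor 23915/15 = 1594.3
Overall dilution factor = 14 × 26.364 × 7.9231 × 1594.3 = 4.6624 × 10^6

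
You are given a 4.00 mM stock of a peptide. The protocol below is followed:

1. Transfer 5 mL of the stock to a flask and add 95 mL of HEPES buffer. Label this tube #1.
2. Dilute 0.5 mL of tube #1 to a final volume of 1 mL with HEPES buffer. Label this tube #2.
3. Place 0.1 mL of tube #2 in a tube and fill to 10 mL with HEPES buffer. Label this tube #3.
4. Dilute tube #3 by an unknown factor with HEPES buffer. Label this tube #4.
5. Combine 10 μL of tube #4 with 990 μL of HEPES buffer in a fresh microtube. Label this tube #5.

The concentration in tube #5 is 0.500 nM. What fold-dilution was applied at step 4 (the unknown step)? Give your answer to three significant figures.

20.0-fold

Step 1: 5 mL + 95 mL = 100 mL total → factor 100/5 = 20
Step 2: 0.5 mL brought to 1 mL → factor 1/0.5 = 2
Step 3: 0.1 mL brought to 10 mL → factor 10/0.1 = 100
Step 4: unknown factor x
Step 5: 10 μL + 990 μL = 1000 μL total → factor 1000/10 = 100
Product of known-step factors = 4 × 10^5
Overall factor = 4.00 mM / (0.500 nM) = 8 × 10^6
x = 8 × 10^6 / 4 × 10^5 = 20.0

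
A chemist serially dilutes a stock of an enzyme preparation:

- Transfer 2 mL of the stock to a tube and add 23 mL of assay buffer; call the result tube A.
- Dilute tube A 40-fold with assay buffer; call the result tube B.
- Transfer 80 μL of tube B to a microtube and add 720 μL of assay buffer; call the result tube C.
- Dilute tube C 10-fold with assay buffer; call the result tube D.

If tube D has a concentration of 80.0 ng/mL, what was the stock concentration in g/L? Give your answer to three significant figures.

4.00 g/L

Step 1: 2 mL + 23 mL = 25 mL total → factor 25/2 = 12.5
Step 2: 40-fold → factor 40
Step 3: 80 μL + 720 μL = 800 μL total → factor 800/80 = 10
Step 4: 10-fold → factor 10
Overall dilution factor = 12.5 × 40 × 10 × 10 = 50000
Stock = 80.0 ng/mL × 50000 = 4.000 × 10^6 ng/mL = 4.00 g/L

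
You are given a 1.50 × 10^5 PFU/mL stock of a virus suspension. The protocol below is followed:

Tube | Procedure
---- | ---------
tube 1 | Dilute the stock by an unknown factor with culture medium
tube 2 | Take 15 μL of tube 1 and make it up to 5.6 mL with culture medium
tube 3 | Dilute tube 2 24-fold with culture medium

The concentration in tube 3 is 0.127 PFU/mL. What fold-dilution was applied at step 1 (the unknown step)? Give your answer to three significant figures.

132-fold

Step 1: unknown factor x
Step 2: 15 μL brought to 5.6 mL → factor 5600/15 = 373.33
Step 3: 24-fold → factor 24
Product of known-step factors = 8960
Overall factor = 1.50 × 10^5 PFU/mL / (0.127 PFU/mL) = 1.1811 × 10^6
x = 1.1811 × 10^6 / 8960 = 132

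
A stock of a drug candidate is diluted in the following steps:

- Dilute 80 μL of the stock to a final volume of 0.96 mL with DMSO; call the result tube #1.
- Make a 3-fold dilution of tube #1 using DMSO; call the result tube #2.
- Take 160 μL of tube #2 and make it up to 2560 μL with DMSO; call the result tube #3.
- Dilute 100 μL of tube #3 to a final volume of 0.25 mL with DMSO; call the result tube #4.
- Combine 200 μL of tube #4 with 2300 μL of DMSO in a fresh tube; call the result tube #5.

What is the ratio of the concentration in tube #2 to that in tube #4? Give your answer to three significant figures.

40.0

Step 1: 80 μL brought to 0.96 mL → factor 960/80 = 12
Step 2: 3-fold → factor 3
Step 3: 160 μL brought to 2560 μL → factor 2560/160 = 16
Step 4: 100 μL brought to 0.25 mL → factor 250/100 = 2.5
Dilution factor to tube #2 = 36; to tube #4 = 1440
[tube #2]/[tube #4] = (factor to tube #4)/(factor to tube #2) = 1440/36 = 40.0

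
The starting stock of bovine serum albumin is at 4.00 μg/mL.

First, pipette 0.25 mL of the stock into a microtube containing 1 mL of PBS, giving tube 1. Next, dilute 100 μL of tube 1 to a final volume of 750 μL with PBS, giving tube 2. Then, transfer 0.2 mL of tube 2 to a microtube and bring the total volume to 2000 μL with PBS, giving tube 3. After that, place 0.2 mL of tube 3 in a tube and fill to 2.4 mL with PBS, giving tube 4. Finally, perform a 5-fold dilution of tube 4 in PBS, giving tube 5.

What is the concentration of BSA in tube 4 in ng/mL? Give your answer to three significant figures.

Step 1: 0.25 mL + 1 mL = 1.25 mL total → factor 1.25/0.25 = 5
Step 2: 100 μL brought to 750 μL → factor 750/100 = 7.5
Step 3: 0.2 mL brought to 2000 μL → factor 2/0.2 = 10
Step 4: 0.2 mL brought to 2.4 mL → factor 2.4/0.2 = 12
Dilution factor through tube 4 = 5 × 7.5 × 10 × 12 = 4500
[tube 4] = 4.00 μg/mL / 4500 = 0.0008889 μg/mL = 0.889 ng/mL

0.889 ng/mL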